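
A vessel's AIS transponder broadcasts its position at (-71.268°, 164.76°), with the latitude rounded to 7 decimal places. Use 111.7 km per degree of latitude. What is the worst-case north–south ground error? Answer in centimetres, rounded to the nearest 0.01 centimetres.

Rounding to 7 decimal places leaves the latitude within ±5e-08° of the true value.
Along the meridian that is 5e-08° × 111700 m/° = 0.005585 m.
That is 0.005585 m = 0.5585 cm.

0.56 centimetres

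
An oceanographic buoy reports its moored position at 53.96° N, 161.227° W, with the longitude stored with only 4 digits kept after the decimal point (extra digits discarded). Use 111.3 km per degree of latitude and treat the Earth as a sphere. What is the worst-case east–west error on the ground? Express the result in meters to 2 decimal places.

Truncating at 4 decimal places can drop up to a full unit in the last place, so the longitude may be off by as much as 0.0001°.
One degree of longitude at 53.96° is 111300 × cos 53.96° ≈ 111300 × 0.5883 = 65483.3 m.
So at most 0.0001° × 65483.3 ≈ 6.54833 m east–west.

6.55 meters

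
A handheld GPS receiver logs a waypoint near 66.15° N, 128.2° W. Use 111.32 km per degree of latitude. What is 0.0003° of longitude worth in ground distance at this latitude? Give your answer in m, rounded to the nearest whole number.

0.0003° of longitude at 66.15° is 0.0003 × 111320 × cos 66.15° ≈ 0.0003 × 45011.5 = 13.5035 m.

14 m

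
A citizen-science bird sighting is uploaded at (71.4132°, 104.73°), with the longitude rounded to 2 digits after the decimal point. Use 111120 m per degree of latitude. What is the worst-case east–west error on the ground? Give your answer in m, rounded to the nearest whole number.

Rounding to 2 decimal places leaves the longitude within ±0.005° of the true value.
At latitude 71.4132° a degree of longitude spans 111120 m × cos 71.4132° = 111120 × 0.3187 ≈ 35418.5 m.
So at most 0.005° × 35418.5 ≈ 177.092 m east–west.

177 m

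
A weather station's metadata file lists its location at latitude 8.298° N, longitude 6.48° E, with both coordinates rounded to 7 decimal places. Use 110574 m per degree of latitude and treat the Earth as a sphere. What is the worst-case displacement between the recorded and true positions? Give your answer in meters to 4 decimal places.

Rounding to 7 decimal places leaves each coordinate within ±5e-08° of the true value.
Latitude error → 5e-08 × 110574 = 0.0055287 m along the meridian.
Longitude error → 5e-08 × 110574 × cos 8.298° = 5e-08 × 110574 × 0.9895 ≈ 0.00547082 m.
Combining orthogonally: (0.0055287² + 0.00547082²)^½ ≈ 0.00777794 m.

0.0078 meters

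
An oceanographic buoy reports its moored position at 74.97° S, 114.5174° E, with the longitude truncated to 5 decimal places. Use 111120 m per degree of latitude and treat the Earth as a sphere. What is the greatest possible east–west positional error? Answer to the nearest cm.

29 cm

Truncating at 5 decimal places can drop up to a full unit in the last place, so the longitude may be off by as much as 1e-05°.
Parallels shrink by cos φ, so at 74.97° a degree of longitude is 111120 × 0.2593 ≈ 28816.2 m.
Maximum E–W displacement: 1e-05 × 28816.2 = 0.288162 m.
That is 0.288162 m = 28.816 cm.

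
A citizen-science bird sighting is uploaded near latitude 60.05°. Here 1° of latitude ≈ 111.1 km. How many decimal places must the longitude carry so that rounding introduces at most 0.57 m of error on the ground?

5 decimal places

At 60.05° one degree of longitude covers 111100 × cos 60.05° ≈ 111100 × 0.4992 ≈ 55466 m.
N decimal places → at most half a unit in the last place, 0.5 × 10⁻ᴺ° = 55466/2 × 10⁻ᴺ m.
Need 0.5 × 55466 × 10⁻ᴺ ≤ 0.57 → 10⁻ᴺ ≤ 2.055e-05, so N ≥ 4.69.
At 4 places the error can reach 2.77 m, but 5 places keeps it to 0.277 m.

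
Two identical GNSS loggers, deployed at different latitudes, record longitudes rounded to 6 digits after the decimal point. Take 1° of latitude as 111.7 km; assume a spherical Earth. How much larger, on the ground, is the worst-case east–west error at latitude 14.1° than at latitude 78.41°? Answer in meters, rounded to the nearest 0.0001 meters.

Rounding to 6 decimal places leaves the longitude within ±5e-07° of the true value.
At 14.1°: 5e-07° × 111700 × cos 14.1° = 5e-07 × 111700 × 0.9699 ≈ 0.054167 m.
Error at 78.41° = 5e-07° × 111700 × cos 78.41° ≈ 0.05585 × 0.2009 = 0.011221 m.
So the lower-latitude error exceeds the higher by 0.054167 − 0.011221 = 0.042947 m.

0.0429 meters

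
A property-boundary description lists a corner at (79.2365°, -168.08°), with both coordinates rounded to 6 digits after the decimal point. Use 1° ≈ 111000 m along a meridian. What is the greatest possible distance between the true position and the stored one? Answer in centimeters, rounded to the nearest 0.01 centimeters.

5.65 centimeters

Rounding to 6 decimal places leaves each coordinate within ±5e-07° of the true value.
Latitude error → 5e-07 × 111000 = 0.0555 m along the meridian.
Longitude error → 5e-07 × 111000 × cos 79.2365° = 5e-07 × 111000 × 0.1868 ≈ 0.0103649 m.
Worst case both components are at the extreme and orthogonal: √(0.0555² + 0.0103649²) ≈ 0.0564596 m.
That is 0.0564596 m = 5.646 cm.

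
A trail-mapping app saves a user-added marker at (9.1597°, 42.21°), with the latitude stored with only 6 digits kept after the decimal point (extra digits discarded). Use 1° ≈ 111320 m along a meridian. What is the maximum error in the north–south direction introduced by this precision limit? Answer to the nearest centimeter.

Truncating at 6 decimal places can drop up to a full unit in the last place, so the latitude may be off by as much as 1e-06°.
North–south distance: 1e-06° × 111320 m/° = 0.11132 m.
That is 0.11132 m = 11.132 cm.

11 centimeters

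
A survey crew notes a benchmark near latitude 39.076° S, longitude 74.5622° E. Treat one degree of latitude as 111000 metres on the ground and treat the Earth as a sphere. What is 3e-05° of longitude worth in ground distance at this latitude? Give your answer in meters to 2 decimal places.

3e-05° of longitude at 39.076° is 3e-05 × 111000 × cos 39.076° ≈ 3e-05 × 86170.5 = 2.58511 m.

2.59 meters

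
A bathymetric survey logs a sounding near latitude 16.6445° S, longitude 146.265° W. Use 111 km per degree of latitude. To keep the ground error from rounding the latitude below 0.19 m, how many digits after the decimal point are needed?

6

One degree of latitude covers 111000 m.
Rounding to N decimal places gives at most 0.5 × 10⁻ᴺ degrees of error, i.e. 0.5 × 10⁻ᴺ × 111000 m.
Setting 55500 × 10⁻ᴺ ≤ 0.19 gives 10ᴺ ≥ 2.921e+05, i.e. N ≥ 5.47.
N = 5 would give 0.555 m (too coarse); N = 6 gives 0.0555 m ≤ 0.19 m.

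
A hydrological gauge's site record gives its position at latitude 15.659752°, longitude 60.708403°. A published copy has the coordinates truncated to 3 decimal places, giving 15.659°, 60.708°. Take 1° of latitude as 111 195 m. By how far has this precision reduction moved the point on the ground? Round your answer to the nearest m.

The latitude changed by +0.000752° and the longitude by +0.000403°.
N–S: 0.000752° × 111195 m/° = 83.6186 m.
E–W at 15.659°: 0.000403° × 111195 × cos 15.659° = 0.000403 × 111195 × 0.9629 ≈ 43.1484 m.
Combined displacement = (83.6186² + 43.1484²)^½ ≈ 94.095 m.

94 m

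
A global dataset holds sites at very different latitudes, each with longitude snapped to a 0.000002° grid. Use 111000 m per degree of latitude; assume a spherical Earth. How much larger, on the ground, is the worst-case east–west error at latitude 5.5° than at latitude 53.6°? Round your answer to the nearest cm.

4 cm

With a 0.000002° grid the true value lies within half a step, ±0.000002°/2 = ±1e-06°, of the stored one.
At 5.5°: 1e-06° × 111000 × cos 5.5° = 1e-06 × 111000 × 0.9954 ≈ 0.11049 m.
At 53.6°: 1e-06° × 111000 × cos 53.6° = 1e-06 × 111000 × 0.5934 ≈ 0.065869 m.
Difference: 0.11049 − 0.065869 = 0.044619 m.
That is 0.0446195 m = 4.4619 cm.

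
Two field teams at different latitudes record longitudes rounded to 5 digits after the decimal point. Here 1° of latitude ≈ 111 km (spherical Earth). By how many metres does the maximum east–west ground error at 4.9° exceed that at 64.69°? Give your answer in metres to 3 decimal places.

0.316 metres

Rounding to 5 decimal places leaves the longitude within ±5e-06° of the true value.
At 4.9°: 5e-06° × 111000 × cos 4.9° = 5e-06 × 111000 × 0.9963 ≈ 0.55297 m.
At 64.69°: 5e-06° × 111000 × cos 64.69° = 5e-06 × 111000 × 0.4275 ≈ 0.23727 m.
So the lower-latitude error exceeds the higher by 0.55297 − 0.23727 = 0.3157 m.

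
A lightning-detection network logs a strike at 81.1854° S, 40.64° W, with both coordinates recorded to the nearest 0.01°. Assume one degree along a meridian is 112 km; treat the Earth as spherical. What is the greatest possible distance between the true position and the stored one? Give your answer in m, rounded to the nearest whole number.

567 m

Rounding to 2 decimal places leaves each coordinate within ±0.005° of the true value.
North–south component: 0.005° × 112000 = 560 m.
Longitude error → 0.005 × 112000 × cos 81.1854° = 0.005 × 112000 × 0.1532 ≈ 85.8131 m.
Combining orthogonally: (560² + 85.8131²)^½ ≈ 566.537 m.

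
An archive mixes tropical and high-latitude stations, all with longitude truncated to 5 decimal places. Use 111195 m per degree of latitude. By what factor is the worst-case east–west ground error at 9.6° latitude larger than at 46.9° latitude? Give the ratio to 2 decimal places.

1.44

Truncating at 5 decimal places can drop up to a full unit in the last place, so the longitude may be off by as much as 1e-05°.
At 9.6°: 1e-05° × 111195 × cos 9.6° = 1e-05 × 111195 × 0.9860 ≈ 1.0964 m.
At 46.9°: 1e-05° × 111195 × cos 46.9° = 1e-05 × 111195 × 0.6833 ≈ 0.75977 m.
Ratio: 1.0964 / 0.75977 = cos 9.6° / cos 46.9° ≈ 1.4430.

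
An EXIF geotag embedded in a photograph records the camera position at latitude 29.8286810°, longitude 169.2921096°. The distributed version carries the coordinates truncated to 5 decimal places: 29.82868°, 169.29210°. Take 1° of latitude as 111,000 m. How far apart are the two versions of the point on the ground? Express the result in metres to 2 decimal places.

Δlat = 29.8286810 − 29.82868 = +0.0000010°; Δlon = 169.2921096 − 169.29210 = +0.0000096°.
N–S: 0.0000010° × 111000 m/° = 0.111 m.
E–W at 29.8287°: 0.0000096° × 111000 × cos 29.8287° = 0.0000096 × 111000 × 0.8675 ≈ 0.924426 m.
Combined displacement = (0.111² + 0.924426²)^½ ≈ 0.931066 m.

0.93 metres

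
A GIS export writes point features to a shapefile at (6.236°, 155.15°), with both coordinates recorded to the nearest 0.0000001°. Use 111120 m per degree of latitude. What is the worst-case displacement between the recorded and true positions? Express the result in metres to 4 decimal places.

Rounding to 7 decimal places leaves each coordinate within ±5e-08° of the true value.
Latitude error → 5e-08 × 111120 = 0.005556 m along the meridian.
East–west component at 6.236°: 5e-08° × 111120 × cos 6.236° ≈ 5e-08 × 110462 ≈ 0.00552312 m.
The two errors are perpendicular, so the maximum displacement is √(0.005556² + 0.00552312²) ≈ 0.00783416 m.

0.0078 metres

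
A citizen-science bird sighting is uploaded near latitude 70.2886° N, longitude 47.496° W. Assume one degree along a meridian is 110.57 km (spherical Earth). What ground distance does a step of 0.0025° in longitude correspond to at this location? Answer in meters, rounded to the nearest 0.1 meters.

93.2 meters

One degree of longitude here spans 110570 × cos 70.2886° = 110570 × 0.3373 ≈ 37293.3 m; 0.0025° of that is 93.2333 m.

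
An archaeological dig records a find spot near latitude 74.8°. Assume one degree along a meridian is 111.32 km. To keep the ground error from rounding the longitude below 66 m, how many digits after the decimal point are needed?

At 74.8° one degree of longitude covers 111320 × cos 74.8° ≈ 111320 × 0.2622 ≈ 29186.9 m.
N decimal places → at most half a unit in the last place, 0.5 × 10⁻ᴺ° = 29186.9/2 × 10⁻ᴺ m.
Setting 14593.4 × 10⁻ᴺ ≤ 66 gives 10ᴺ ≥ 221.1, i.e. N ≥ 2.34.
So 3 decimal places suffice (14.6 m); 2 would allow up to 146 m.

3 decimal places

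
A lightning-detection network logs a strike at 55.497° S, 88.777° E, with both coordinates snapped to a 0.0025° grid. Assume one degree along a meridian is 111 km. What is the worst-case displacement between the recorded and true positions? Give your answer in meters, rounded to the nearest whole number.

With a 0.0025° grid the true value lies within half a step, ±0.0025°/2 = ±0.00125°, of the stored one.
North–south component: 0.00125° × 111000 = 138.75 m.
East–west component at 55.497°: 0.00125° × 111000 × cos 55.497° ≈ 0.00125 × 62875.9 ≈ 78.5949 m.
Combining orthogonally: (138.75² + 78.5949²)^½ ≈ 159.464 m.

159 meters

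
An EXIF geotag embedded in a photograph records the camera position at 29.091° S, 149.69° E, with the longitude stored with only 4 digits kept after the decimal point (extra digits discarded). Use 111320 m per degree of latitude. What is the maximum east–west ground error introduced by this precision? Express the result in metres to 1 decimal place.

Truncating at 4 decimal places can drop up to a full unit in the last place, so the longitude may be off by as much as 0.0001°.
One degree of longitude at 29.091° is 111320 × cos 29.091° ≈ 111320 × 0.8738 = 97276.8 m.
So at most 0.0001° × 97276.8 ≈ 9.72768 m east–west.

9.7 metres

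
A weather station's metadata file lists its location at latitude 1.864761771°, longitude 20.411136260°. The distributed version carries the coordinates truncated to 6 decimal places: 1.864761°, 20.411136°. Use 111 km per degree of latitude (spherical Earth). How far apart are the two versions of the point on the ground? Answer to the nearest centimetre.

Δlat = 1.864761771 − 1.864761 = +0.000000771°; Δlon = 20.411136260 − 20.411136 = +0.000000260°.
N–S: 0.000000771° × 111000 m/° = 0.085581 m.
E–W at 1.86476°: 0.000000260° × 111000 × cos 1.86476° = 0.000000260 × 111000 × 0.9995 ≈ 0.0288447 m.
Distance: √(0.085581² + 0.0288447²) ≈ 0.0903113 m.
That is 0.0903113 m = 9.0311 cm.

9 centimetres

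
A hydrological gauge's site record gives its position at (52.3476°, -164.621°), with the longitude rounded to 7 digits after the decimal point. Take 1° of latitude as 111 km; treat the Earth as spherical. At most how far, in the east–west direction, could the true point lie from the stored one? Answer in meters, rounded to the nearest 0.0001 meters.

0.0034 meters

Rounding to 7 decimal places leaves the longitude within ±5e-08° of the true value.
One degree of longitude at 52.3476° is 111000 × cos 52.3476° ≈ 111000 × 0.6109 = 67806.5 m.
East–west error: 5e-08° × 67806.5 m/° ≈ 0.00339033 m.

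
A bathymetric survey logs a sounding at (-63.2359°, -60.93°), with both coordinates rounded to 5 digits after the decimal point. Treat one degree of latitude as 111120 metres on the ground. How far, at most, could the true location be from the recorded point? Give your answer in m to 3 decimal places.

0.609 m

Rounding to 5 decimal places leaves each coordinate within ±5e-06° of the true value.
North–south component: 5e-06° × 111120 = 0.5556 m.
East–west component at 63.2359°: 5e-06° × 111120 × cos 63.2359° ≈ 5e-06 × 50039.4 ≈ 0.250197 m.
The two errors are perpendicular, so the maximum displacement is √(0.5556² + 0.250197²) ≈ 0.609336 m.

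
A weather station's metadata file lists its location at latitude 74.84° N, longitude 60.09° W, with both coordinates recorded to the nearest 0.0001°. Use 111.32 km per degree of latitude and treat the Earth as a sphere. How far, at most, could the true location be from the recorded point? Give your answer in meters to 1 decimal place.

Rounding to 4 decimal places leaves each coordinate within ±5e-05° of the true value.
Latitude error → 5e-05 × 111320 = 5.566 m along the meridian.
E–W at 74.84°: 5e-05° × 111320 × cos 74.84° = 5e-05 × 111320 × 0.2615 ≈ 1.45559 m.
The two errors are perpendicular, so the maximum displacement is √(5.566² + 1.45559²) ≈ 5.75318 m.

5.8 meters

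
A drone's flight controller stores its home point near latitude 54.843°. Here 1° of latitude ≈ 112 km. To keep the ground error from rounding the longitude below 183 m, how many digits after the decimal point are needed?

3 decimal places

At 54.843° one degree of longitude covers 112000 × cos 54.843° ≈ 112000 × 0.5758 ≈ 64491.7 m.
With N decimal places the half-ulp bound is 0.5·10⁻ᴺ°, or 0.5·10⁻ᴺ × 64491.7 m on the ground.
Need 0.5 × 64491.7 × 10⁻ᴺ ≤ 183 → 10⁻ᴺ ≤ 5.675e-03, so N ≥ 2.25.
At 2 places the error can reach 322 m, but 3 places keeps it to 32.2 m.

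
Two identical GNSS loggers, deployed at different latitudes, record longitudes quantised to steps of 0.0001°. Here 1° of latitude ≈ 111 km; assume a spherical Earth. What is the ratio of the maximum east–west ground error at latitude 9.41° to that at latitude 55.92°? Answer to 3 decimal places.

With a 0.0001° grid the true value lies within half a step, ±0.0001°/2 = ±5e-05°, of the stored one.
At 9.41°: 5e-05° × 111000 × cos 9.41° = 5e-05 × 111000 × 0.9865 ≈ 5.4753 m.
At 55.92°: 5e-05° × 111000 × cos 55.92° = 5e-05 × 111000 × 0.5603 ≈ 3.1099 m.
Ratio: 5.4753 / 3.1099 = cos 9.41° / cos 55.92° ≈ 1.7606.

1.761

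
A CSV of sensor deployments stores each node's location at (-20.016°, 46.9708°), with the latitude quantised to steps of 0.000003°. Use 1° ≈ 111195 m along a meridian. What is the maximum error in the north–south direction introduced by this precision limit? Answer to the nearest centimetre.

With a 0.000003° grid the true value lies within half a step, ±0.000003°/2 = ±1.5e-06°, of the stored one.
So the N–S error is at most 1.5e-06 × 111195 = 0.166793 m.
That is 0.166793 m = 16.679 cm.

17 centimetres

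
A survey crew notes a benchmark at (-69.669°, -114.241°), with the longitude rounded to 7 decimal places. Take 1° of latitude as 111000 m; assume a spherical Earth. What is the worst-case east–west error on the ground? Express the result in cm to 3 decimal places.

0.193 cm

Rounding to 7 decimal places leaves the longitude within ±5e-08° of the true value.
At latitude 69.669° a degree of longitude spans 111000 m × cos 69.669° = 111000 × 0.3474 ≈ 38566.2 m.
Maximum E–W displacement: 5e-08 × 38566.2 = 0.00192831 m.
That is 0.00192831 m = 0.19283 cm.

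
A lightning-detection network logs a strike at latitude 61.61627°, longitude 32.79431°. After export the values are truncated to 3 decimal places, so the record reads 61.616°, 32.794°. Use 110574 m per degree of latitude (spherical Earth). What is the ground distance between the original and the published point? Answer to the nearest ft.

112 ft

The latitude changed by +0.00027° and the longitude by +0.00031°.
N–S: 0.00027° × 110574 m/° = 29.855 m.
East–west at this latitude: 0.00031° × 110574 × cos 61.616° ≈ 0.00031 × 52564.5 = 16.295 m.
Distance: √(29.855² + 16.295²) ≈ 34.0125 m.
Converting: 34.0125 m × 3.2808 ft/m ≈ 111.59 ft.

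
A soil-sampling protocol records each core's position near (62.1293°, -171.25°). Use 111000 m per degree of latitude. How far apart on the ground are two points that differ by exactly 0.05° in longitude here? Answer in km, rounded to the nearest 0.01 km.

0.05° of longitude at 62.1293° is 0.05 × 111000 × cos 62.1293° ≈ 0.05 × 51890 = 2594.5 m.
That is 2594.5 m = 2.5945 km.

2.59 km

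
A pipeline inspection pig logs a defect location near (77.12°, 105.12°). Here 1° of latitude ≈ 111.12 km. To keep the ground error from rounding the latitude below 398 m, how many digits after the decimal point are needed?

3 decimal places

One degree of latitude covers 111120 m.
Rounding to N decimal places gives at most 0.5 × 10⁻ᴺ degrees of error, i.e. 0.5 × 10⁻ᴺ × 111120 m.
Setting 55560 × 10⁻ᴺ ≤ 398 gives 10ᴺ ≥ 139.6, i.e. N ≥ 2.14.
N = 2 would give 556 m (too coarse); N = 3 gives 55.6 m ≤ 398 m.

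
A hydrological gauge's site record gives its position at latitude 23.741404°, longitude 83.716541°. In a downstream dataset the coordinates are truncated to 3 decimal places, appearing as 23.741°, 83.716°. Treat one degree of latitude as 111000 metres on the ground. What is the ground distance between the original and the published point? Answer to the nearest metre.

71 metres

Δlat = 23.741404 − 23.741 = +0.000404°; Δlon = 83.716541 − 83.716 = +0.000541°.
North–south shift: 0.000404 × 111000 = 44.844 m.
E–W at 23.741°: 0.000541° × 111000 × cos 23.741° = 0.000541 × 111000 × 0.9154 ≈ 54.9692 m.
Hypotenuse of the two orthogonal shifts: √(44.844² + 54.9692²) = 70.9408 m.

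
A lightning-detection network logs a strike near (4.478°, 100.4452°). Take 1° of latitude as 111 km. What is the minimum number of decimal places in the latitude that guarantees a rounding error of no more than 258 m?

One degree of latitude covers 111000 m.
N decimal places → at most half a unit in the last place, 0.5 × 10⁻ᴺ° = 111000/2 × 10⁻ᴺ m.
Setting 55500 × 10⁻ᴺ ≤ 258 gives 10ᴺ ≥ 215.1, i.e. N ≥ 2.33.
So 3 decimal places suffice (55.5 m); 2 would allow up to 555 m.

3 decimal places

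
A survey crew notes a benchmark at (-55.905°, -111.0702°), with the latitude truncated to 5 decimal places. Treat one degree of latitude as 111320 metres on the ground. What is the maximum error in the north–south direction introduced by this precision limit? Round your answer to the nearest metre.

1 metres

Truncating at 5 decimal places can drop up to a full unit in the last place, so the latitude may be off by as much as 1e-05°.
North–south distance: 1e-05° × 111320 m/° = 1.1132 m.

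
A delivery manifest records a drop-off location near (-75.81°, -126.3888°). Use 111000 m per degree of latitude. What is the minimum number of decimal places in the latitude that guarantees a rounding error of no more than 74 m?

One degree of latitude covers 111000 m.
N decimal places → at most half a unit in the last place, 0.5 × 10⁻ᴺ° = 111000/2 × 10⁻ᴺ m.
Setting 55500 × 10⁻ᴺ ≤ 74 gives 10ᴺ ≥ 750, i.e. N ≥ 2.88.
At 2 places the error can reach 555 m, but 3 places keeps it to 55.5 m.

3 decimal places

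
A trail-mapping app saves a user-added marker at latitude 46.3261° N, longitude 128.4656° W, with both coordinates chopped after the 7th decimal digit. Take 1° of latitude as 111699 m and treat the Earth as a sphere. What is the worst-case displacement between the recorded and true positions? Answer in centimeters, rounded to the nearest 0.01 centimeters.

Truncating at 7 decimal places can drop up to a full unit in the last place, so each coordinate may be off by as much as 1e-07°.
North–south component: 1e-07° × 111699 = 0.0111699 m.
East–west component at 46.3261°: 1e-07° × 111699 × cos 46.3261° ≈ 1e-07 × 77134.1 ≈ 0.00771341 m.
Worst case both components are at the extreme and orthogonal: √(0.0111699² + 0.00771341²) ≈ 0.0135744 m.
That is 0.0135744 m = 1.3574 cm.

1.36 centimeters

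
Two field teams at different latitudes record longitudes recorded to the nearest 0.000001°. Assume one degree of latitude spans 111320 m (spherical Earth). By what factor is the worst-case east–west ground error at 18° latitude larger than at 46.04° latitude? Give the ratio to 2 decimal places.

Rounding to 6 decimal places leaves the longitude within ±5e-07° of the true value.
At 18°: 5e-07° × 111320 × cos 18° = 5e-07 × 111320 × 0.9511 ≈ 0.052936 m.
At 46.04°: 5e-07° × 111320 × cos 46.04° = 5e-07 × 111320 × 0.6942 ≈ 0.038637 m.
The ratio reduces to cos 18° / cos 46.04° = 0.9511/0.6942 ≈ 1.3701.

1.37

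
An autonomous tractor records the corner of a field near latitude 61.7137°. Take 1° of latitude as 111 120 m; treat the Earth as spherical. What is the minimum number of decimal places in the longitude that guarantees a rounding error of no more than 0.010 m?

At 61.7137° one degree of longitude covers 111120 × cos 61.7137° ≈ 111120 × 0.4739 ≈ 52657.3 m.
Rounding to N decimal places gives at most 0.5 × 10⁻ᴺ degrees of error, i.e. 0.5 × 10⁻ᴺ × 52657.3 m.
Need 0.5 × 52657.3 × 10⁻ᴺ ≤ 0.010 → 10⁻ᴺ ≤ 3.798e-07, so N ≥ 6.42.
N = 6 would give 0.0263 m (too coarse); N = 7 gives 0.00263 m ≤ 0.010 m.

7 decimal places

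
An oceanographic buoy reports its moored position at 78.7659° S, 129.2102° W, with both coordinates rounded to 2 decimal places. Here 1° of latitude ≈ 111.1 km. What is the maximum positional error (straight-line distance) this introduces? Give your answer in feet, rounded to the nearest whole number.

Rounding to 2 decimal places leaves each coordinate within ±0.005° of the true value.
North–south component: 0.005° × 111100 = 555.5 m.
Longitude error → 0.005 × 111100 × cos 78.7659° = 0.005 × 111100 × 0.1948 ≈ 108.221 m.
Combining orthogonally: (555.5² + 108.221²)^½ ≈ 565.944 m.
Converting: 565.944 m × 3.2808 ft/m ≈ 1856.8 ft.

1857 feet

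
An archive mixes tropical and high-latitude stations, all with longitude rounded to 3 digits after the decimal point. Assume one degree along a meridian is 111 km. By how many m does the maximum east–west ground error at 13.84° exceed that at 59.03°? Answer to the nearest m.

Rounding to 3 decimal places leaves the longitude within ±0.0005° of the true value.
Error at 13.84° = 0.0005° × 111000 × cos 13.84° ≈ 55.5 × 0.9710 = 53.889 m.
Error at 59.03° = 0.0005° × 111000 × cos 59.03° ≈ 55.5 × 0.5146 = 28.56 m.
Difference: 53.889 − 28.56 = 25.329 m.

25 m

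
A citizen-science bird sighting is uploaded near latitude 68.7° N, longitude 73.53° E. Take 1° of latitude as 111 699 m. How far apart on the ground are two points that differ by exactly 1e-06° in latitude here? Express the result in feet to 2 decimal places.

0.37 feet

1e-06° × 111699 m/° = 0.111699 m.
In feet: 0.111699 m ÷ 0.3048 ≈ 0.36647 ft.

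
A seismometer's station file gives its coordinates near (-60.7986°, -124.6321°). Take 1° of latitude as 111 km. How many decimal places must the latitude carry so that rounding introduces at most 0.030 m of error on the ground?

One degree of latitude covers 111000 m.
N decimal places → at most half a unit in the last place, 0.5 × 10⁻ᴺ° = 111000/2 × 10⁻ᴺ m.
Setting 55500 × 10⁻ᴺ ≤ 0.030 gives 10ᴺ ≥ 1.85e+06, i.e. N ≥ 6.27.
So 7 decimal places suffice (0.00555 m); 6 would allow up to 0.0555 m.

7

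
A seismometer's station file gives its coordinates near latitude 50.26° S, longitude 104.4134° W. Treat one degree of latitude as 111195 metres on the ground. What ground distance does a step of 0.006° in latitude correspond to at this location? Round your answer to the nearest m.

0.006° × 111195 m/° = 667.17 m.

667 m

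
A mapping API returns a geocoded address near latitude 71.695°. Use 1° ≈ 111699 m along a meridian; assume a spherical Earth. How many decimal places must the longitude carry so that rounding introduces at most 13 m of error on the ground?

At 71.695° one degree of longitude covers 111699 × cos 71.695° ≈ 111699 × 0.3141 ≈ 35081.9 m.
N decimal places → at most half a unit in the last place, 0.5 × 10⁻ᴺ° = 35081.9/2 × 10⁻ᴺ m.
Setting 17540.9 × 10⁻ᴺ ≤ 13 gives 10ᴺ ≥ 1349, i.e. N ≥ 3.13.
N = 3 would give 17.5 m (too coarse); N = 4 gives 1.75 m ≤ 13 m.

4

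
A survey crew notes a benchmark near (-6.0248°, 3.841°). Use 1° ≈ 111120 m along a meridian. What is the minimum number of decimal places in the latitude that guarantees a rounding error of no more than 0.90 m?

5

One degree of latitude covers 111120 m.
N decimal places → at most half a unit in the last place, 0.5 × 10⁻ᴺ° = 111120/2 × 10⁻ᴺ m.
Setting 55560 × 10⁻ᴺ ≤ 0.90 gives 10ᴺ ≥ 6.173e+04, i.e. N ≥ 4.79.
N = 4 would give 5.56 m (too coarse); N = 5 gives 0.556 m ≤ 0.90 m.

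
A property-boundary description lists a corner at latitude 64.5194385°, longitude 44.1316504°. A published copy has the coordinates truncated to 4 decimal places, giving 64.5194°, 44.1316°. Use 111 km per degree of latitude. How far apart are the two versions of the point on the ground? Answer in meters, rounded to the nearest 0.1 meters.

4.9 meters

The latitude changed by +0.0000385° and the longitude by +0.0000504°.
North–south shift: 0.0000385 × 111000 = 4.2735 m.
East–west at this latitude: 0.0000504° × 111000 × cos 64.5194° ≈ 0.0000504 × 47752.8 = 2.40674 m.
Hypotenuse of the two orthogonal shifts: √(4.2735² + 2.40674²) = 4.90461 m.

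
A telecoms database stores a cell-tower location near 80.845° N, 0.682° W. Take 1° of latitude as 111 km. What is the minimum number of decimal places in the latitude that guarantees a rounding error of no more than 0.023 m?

One degree of latitude covers 111000 m.
With N decimal places the half-ulp bound is 0.5·10⁻ᴺ°, or 0.5·10⁻ᴺ × 111000 m on the ground.
Need 0.5 × 111000 × 10⁻ᴺ ≤ 0.023 → 10⁻ᴺ ≤ 4.144e-07, so N ≥ 6.38.
At 6 places the error can reach 0.0555 m, but 7 places keeps it to 0.00555 m.

7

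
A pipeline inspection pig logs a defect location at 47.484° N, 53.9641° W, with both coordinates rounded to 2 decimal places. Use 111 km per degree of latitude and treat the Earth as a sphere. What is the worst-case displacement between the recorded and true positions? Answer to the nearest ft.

Rounding to 2 decimal places leaves each coordinate within ±0.005° of the true value.
N–S: 0.005° × 111000 m/° = 555 m.
Longitude error → 0.005 × 111000 × cos 47.484° = 0.005 × 111000 × 0.6758 ≈ 375.067 m.
Worst case both components are at the extreme and orthogonal: √(555² + 375.067²) ≈ 669.851 m.
In feet: 669.851 m ÷ 0.3048 ≈ 2197.7 ft.

2198 ft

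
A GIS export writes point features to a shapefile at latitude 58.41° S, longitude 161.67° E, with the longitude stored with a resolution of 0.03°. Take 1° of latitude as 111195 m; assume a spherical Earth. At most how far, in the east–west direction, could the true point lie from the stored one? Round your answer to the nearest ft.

With a 0.03° grid the true value lies within half a step, ±0.03°/2 = ±0.015°, of the stored one.
At latitude 58.41° a degree of longitude spans 111195 m × cos 58.41° = 111195 × 0.5238 ≈ 58248.1 m.
East–west error: 0.015° × 58248.1 m/° ≈ 873.721 m.
In feet: 873.721 m ÷ 0.3048 ≈ 2866.5 ft.

2867 ft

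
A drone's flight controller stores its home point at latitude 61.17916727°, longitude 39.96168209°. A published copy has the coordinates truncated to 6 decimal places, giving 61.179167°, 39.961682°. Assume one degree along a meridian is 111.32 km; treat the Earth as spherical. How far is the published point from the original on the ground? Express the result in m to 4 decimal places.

The latitude changed by +0.00000027° and the longitude by +0.00000009°.
North–south shift: 0.00000027 × 111320 = 0.0300564 m.
E–W at 61.1792°: 0.00000009° × 111320 × cos 61.1792° = 0.00000009 × 111320 × 0.4821 ≈ 0.00482979 m.
Combined displacement = (0.0300564² + 0.00482979²)^½ ≈ 0.030442 m.

0.0304 m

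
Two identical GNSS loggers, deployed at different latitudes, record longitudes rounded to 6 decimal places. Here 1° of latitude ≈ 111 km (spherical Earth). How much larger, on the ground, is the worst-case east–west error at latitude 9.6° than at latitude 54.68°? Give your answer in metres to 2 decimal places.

0.02 metres

Rounding to 6 decimal places leaves the longitude within ±5e-07° of the true value.
Error at 9.6° = 5e-07° × 111000 × cos 9.6° ≈ 0.0555 × 0.9860 = 0.054723 m.
Error at 54.68° = 5e-07° × 111000 × cos 54.68° ≈ 0.0555 × 0.5781 = 0.032087 m.
So the lower-latitude error exceeds the higher by 0.054723 − 0.032087 = 0.022636 m.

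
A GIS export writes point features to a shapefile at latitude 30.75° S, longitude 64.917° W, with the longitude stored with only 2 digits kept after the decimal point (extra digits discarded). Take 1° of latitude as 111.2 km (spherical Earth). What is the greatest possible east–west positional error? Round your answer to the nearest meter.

Truncating at 2 decimal places can drop up to a full unit in the last place, so the longitude may be off by as much as 0.01°.
At latitude 30.75° a degree of longitude spans 111200 m × cos 30.75° = 111200 × 0.8594 ≈ 95566 m.
East–west error: 0.01° × 95566 m/° ≈ 955.66 m.

956 meters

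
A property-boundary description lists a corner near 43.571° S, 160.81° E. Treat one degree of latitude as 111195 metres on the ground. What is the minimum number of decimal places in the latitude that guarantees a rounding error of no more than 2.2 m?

One degree of latitude covers 111195 m.
Rounding to N decimal places gives at most 0.5 × 10⁻ᴺ degrees of error, i.e. 0.5 × 10⁻ᴺ × 111195 m.
Need 0.5 × 111195 × 10⁻ᴺ ≤ 2.2 → 10⁻ᴺ ≤ 3.957e-05, so N ≥ 4.40.
N = 4 would give 5.56 m (too coarse); N = 5 gives 0.556 m ≤ 2.2 m.

5 decimal places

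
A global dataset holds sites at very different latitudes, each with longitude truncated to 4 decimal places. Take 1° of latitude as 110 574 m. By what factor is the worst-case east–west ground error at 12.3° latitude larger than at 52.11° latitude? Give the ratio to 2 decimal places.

1.59

Truncating at 4 decimal places can drop up to a full unit in the last place, so the longitude may be off by as much as 0.0001°.
Error at 12.3° = 0.0001° × 110574 × cos 12.3° ≈ 11.057 × 0.9770 = 10.804 m.
At 52.11°: 0.0001° × 110574 × cos 52.11° = 0.0001 × 110574 × 0.6141 ≈ 6.7909 m.
The ratio reduces to cos 12.3° / cos 52.11° = 0.9770/0.6141 ≈ 1.5909.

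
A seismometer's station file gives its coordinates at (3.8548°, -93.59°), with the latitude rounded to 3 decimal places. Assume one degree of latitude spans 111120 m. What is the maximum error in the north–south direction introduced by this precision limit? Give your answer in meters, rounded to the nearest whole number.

56 meters

Rounding to 3 decimal places leaves the latitude within ±0.0005° of the true value.
Along the meridian that is 0.0005° × 111120 m/° = 55.56 m.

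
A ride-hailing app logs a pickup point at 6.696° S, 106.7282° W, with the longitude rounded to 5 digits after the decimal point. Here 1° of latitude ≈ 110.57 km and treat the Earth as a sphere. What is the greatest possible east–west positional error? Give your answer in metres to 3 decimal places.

0.549 metres

Rounding to 5 decimal places leaves the longitude within ±5e-06° of the true value.
One degree of longitude at 6.696° is 110570 × cos 6.696° ≈ 110570 × 0.9932 = 109816 m.
Maximum E–W displacement: 5e-06 × 109816 = 0.549079 m.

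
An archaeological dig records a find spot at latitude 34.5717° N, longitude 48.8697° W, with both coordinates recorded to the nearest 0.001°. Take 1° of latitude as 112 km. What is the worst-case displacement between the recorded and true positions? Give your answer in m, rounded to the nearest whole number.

Rounding to 3 decimal places leaves each coordinate within ±0.0005° of the true value.
N–S: 0.0005° × 112000 m/° = 56 m.
E–W at 34.5717°: 0.0005° × 112000 × cos 34.5717° = 0.0005 × 112000 × 0.8234 ≈ 46.1113 m.
Worst case both components are at the extreme and orthogonal: √(56² + 46.1113²) ≈ 72.5414 m.

73 m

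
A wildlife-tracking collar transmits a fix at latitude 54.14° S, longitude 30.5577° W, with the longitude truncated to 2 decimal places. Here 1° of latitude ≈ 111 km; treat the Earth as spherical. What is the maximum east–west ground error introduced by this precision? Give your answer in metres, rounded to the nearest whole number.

650 metres

Truncating at 2 decimal places can drop up to a full unit in the last place, so the longitude may be off by as much as 0.01°.
Parallels shrink by cos φ, so at 54.14° a degree of longitude is 111000 × 0.5858 ≈ 65024.5 m.
So at most 0.01° × 65024.5 ≈ 650.245 m east–west.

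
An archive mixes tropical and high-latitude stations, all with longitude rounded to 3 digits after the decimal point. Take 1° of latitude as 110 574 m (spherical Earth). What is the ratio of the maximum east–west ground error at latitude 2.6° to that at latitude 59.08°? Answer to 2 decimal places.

Rounding to 3 decimal places leaves the longitude within ±0.0005° of the true value.
At 2.6°: 0.0005° × 110574 × cos 2.6° = 0.0005 × 110574 × 0.9990 ≈ 55.23 m.
At 59.08°: 0.0005° × 110574 × cos 59.08° = 0.0005 × 110574 × 0.5138 ≈ 28.409 m.
The ratio reduces to cos 2.6° / cos 59.08° = 0.9990/0.5138 ≈ 1.9441.

1.94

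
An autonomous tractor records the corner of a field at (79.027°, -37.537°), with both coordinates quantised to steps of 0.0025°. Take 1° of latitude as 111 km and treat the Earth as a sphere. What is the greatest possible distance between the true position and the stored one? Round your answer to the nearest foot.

With a 0.0025° grid the true value lies within half a step, ±0.0025°/2 = ±0.00125°, of the stored one.
North–south component: 0.00125° × 111000 = 138.75 m.
E–W at 79.027°: 0.00125° × 111000 × cos 79.027° = 0.00125 × 111000 × 0.1903 ≈ 26.4106 m.
Worst case both components are at the extreme and orthogonal: √(138.75² + 26.4106²) ≈ 141.241 m.
Converting: 141.241 m × 3.2808 ft/m ≈ 463.39 ft.

463 feet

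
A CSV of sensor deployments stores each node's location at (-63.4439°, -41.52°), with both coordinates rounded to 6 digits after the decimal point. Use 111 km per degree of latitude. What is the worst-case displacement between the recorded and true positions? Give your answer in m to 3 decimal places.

Rounding to 6 decimal places leaves each coordinate within ±5e-07° of the true value.
Latitude error → 5e-07 × 111000 = 0.0555 m along the meridian.
East–west component at 63.4439°: 5e-07° × 111000 × cos 63.4439° ≈ 5e-07 × 49625.2 ≈ 0.0248126 m.
The two errors are perpendicular, so the maximum displacement is √(0.0555² + 0.0248126²) ≈ 0.060794 m.

0.061 m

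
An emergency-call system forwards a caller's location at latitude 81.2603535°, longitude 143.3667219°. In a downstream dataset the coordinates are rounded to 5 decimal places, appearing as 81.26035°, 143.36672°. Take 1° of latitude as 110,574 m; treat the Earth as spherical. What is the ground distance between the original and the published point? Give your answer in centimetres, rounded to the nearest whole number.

The latitude changed by +0.0000035° and the longitude by +0.0000019°.
N–S: 0.0000035° × 110574 m/° = 0.387009 m.
East–west at this latitude: 0.0000019° × 110574 × cos 81.2604° ≈ 0.0000019 × 16801.1 = 0.0319222 m.
Combined displacement = (0.387009² + 0.0319222²)^½ ≈ 0.388323 m.
That is 0.388323 m = 38.832 cm.

39 centimetres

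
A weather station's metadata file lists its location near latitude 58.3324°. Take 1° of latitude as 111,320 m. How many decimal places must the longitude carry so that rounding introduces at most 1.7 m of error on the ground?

5 decimal places

At 58.3324° one degree of longitude covers 111320 × cos 58.3324° ≈ 111320 × 0.5250 ≈ 58441.9 m.
Rounding to N decimal places gives at most 0.5 × 10⁻ᴺ degrees of error, i.e. 0.5 × 10⁻ᴺ × 58441.9 m.
Setting 29221 × 10⁻ᴺ ≤ 1.7 gives 10ᴺ ≥ 1.719e+04, i.e. N ≥ 4.24.
So 5 decimal places suffice (0.292 m); 4 would allow up to 2.92 m.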